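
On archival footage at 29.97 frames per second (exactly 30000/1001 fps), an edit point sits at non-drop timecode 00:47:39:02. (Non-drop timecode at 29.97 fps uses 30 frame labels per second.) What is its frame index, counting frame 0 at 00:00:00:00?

Total seconds to the label: (0 × 3600 + 47 × 60 + 39) = 2859.
Frame index = 2859 × 30 + 2 = 85772.

frame 85772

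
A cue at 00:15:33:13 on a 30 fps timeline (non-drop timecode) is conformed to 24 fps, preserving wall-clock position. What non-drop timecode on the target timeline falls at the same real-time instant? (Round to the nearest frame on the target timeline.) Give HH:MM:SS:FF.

Source frame index: (0×3600 + 15×60 + 33) × 30 + 13 = 28003.
Real time: 28003 / (30) = 28003/30 s.
Target frame: (28003/30) × (24) = 112012/5 ≈ 22402.400 → 22402.
At 24 labels/s: frame 22402 → 00:15:33:10.

00:15:33:10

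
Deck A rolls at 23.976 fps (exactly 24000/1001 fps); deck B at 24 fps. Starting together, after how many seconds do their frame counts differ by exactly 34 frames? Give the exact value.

The gap grows by |24 − 24000/1001| = 24/1001 frames per second.
Time for a 34-frame gap: 34 ÷ (24/1001) = 17017/12 s.

17017/12 seconds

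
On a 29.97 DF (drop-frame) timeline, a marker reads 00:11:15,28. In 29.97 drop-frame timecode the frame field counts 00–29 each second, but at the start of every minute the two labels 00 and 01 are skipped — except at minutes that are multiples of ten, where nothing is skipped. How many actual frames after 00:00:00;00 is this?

Complete 10-minute blocks: 1, each 17982 frames → 17982.
Remaining 1 whole minute in the current block: 1800 + 0 × 1798 = 1800 frames.
Within the current minute: 15 × 30 + 28 − 2 = 476 (labels ;00/;01 skipped at this minute). Total = 17982 + 1800 + 476 = 20258.

20258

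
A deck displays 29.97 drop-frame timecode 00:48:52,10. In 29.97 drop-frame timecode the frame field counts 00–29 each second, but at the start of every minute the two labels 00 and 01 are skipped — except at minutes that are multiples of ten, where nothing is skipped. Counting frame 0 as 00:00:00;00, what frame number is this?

87882

As if non-drop at 30 labels/s: (0 × 3600 + 48 × 60 + 52) × 30 + 10 = 87970.
Minute boundaries passed: 48; those not divisible by 10: 48 − 4 = 44; dropped labels = 2 × 44 = 88.
Actual frame index = 87970 − 88 = 87882.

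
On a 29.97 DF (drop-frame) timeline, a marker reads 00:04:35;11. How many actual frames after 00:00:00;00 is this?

8253

As if non-drop at 30 labels/s: (0 × 3600 + 4 × 60 + 35) × 30 + 11 = 8261.
Minute boundaries passed: 4; those not divisible by 10: 4 − 0 = 4; dropped labels = 2 × 4 = 8.
Actual frame index = 8261 − 8 = 8253.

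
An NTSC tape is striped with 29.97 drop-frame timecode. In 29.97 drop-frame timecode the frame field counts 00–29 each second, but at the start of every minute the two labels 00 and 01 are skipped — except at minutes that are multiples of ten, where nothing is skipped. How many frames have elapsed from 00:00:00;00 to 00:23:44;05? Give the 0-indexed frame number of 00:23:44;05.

Complete 10-minute blocks: 2, each 17982 frames → 35964.
Remaining 3 whole minutes in the current block: 1800 + 2 × 1798 = 5396 frames.
Within the current minute: 44 × 30 + 5 − 2 = 1323 (labels ;00/;01 skipped at this minute). Total = 35964 + 5396 + 1323 = 42683.

42683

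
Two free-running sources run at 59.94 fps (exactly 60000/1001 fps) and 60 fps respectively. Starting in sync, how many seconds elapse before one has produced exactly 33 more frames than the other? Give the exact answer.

The gap grows by |60 − 60000/1001| = 60/1001 frames per second.
Time for a 33-frame gap: 33 ÷ (60/1001) = 550.55 s.

550.55 seconds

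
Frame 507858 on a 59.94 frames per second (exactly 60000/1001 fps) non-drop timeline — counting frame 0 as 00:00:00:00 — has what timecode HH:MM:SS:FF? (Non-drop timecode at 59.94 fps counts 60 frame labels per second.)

507858 ÷ 60 = 8464 full seconds, remainder 18 frames.
8464 s = 2 h 21 min 4 s.
Timecode: 02:21:04:18.

02:21:04:18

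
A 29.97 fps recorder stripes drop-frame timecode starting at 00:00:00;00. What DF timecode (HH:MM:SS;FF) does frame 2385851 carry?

22:06:47;29

Each 10-minute DF block holds 10 × 60 × 30 − 9 × 2 = 17982 frames. 2385851 ÷ 17982 → 132 full blocks, remainder 12227.
Within the partial block the first minute is 1800 frames and each further minute 1798, so 6 further minute boundaries passed. Total skipped labels = 18 × 132 + 2 × 6 = 2388.
Non-drop label index = 2385851 + 2388 = 2388239; at 30 labels/s that is 22:06:47:29, i.e. DF 22:06:47;29.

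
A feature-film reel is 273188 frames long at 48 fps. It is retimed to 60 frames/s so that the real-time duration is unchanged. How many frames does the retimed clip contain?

341485 frames

Frames at target rate = 273188 × (60) / (48) = 341485.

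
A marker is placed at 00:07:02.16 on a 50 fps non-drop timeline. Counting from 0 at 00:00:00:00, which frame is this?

21116

Total seconds to the label: (0 × 3600 + 7 × 60 + 2) = 422.
Frame index = 422 × 50 + 16 = 21116.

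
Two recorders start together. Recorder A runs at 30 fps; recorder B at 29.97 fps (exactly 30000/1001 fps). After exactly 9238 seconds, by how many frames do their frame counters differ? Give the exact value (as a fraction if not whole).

277140/1001 frames

A emits 30 × 9238 = 277140 frames; B emits 30000/1001 × 9238 = 277140000/1001.
Difference = 277140/1001 frames (≈ 276.8631); B is behind A.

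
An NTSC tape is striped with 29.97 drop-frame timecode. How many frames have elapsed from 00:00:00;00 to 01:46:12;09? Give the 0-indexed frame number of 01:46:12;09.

190977

As if non-drop at 30 labels/s: (1 × 3600 + 46 × 60 + 12) × 30 + 9 = 191169.
Minute boundaries passed: 106; those not divisible by 10: 106 − 10 = 96; dropped labels = 2 × 96 = 192.
Actual frame index = 191169 − 192 = 190977.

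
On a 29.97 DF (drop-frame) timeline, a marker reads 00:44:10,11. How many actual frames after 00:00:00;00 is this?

79431

Complete 10-minute blocks: 4, each 17982 frames → 71928.
Remaining 4 whole minutes in the current block: 1800 + 3 × 1798 = 7194 frames.
Within the current minute: 10 × 30 + 11 − 2 = 309 (labels ;00/;01 skipped at this minute). Total = 71928 + 7194 + 309 = 79431.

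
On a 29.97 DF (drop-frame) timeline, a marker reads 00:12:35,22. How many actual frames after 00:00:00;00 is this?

22650

As if non-drop at 30 labels/s: (0 × 3600 + 12 × 60 + 35) × 30 + 22 = 22672.
Minute boundaries passed: 12; those not divisible by 10: 12 − 1 = 11; dropped labels = 2 × 11 = 22.
Actual frame index = 22672 − 22 = 22650.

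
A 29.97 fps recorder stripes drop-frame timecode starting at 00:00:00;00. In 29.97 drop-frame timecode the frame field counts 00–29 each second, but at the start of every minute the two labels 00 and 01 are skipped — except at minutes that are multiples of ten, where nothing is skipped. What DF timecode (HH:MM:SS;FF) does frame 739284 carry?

06:51:07;14

Each 10-minute DF block holds 10 × 60 × 30 − 9 × 2 = 17982 frames. 739284 ÷ 17982 → 41 full blocks, remainder 2022.
Within the partial block the first minute is 1800 frames and each further minute 1798, so 1 further minute boundary passed. Total skipped labels = 18 × 41 + 2 × 1 = 740.
Non-drop label index = 739284 + 740 = 740024; at 30 labels/s that is 06:51:07:14, i.e. DF 06:51:07;14.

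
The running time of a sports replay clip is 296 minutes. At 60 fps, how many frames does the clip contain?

296 min = 17760 s.
Frames = 17760 × 60 = 1065600.

1065600 frames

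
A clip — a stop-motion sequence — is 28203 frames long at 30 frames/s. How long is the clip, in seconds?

940.1 seconds

Running time = 28203 / (30) = 940.1 s.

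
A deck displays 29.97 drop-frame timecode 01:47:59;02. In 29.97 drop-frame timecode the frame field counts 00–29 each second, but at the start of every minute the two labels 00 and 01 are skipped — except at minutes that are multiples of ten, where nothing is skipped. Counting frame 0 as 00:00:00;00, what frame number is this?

194178

As if non-drop at 30 labels/s: (1 × 3600 + 47 × 60 + 59) × 30 + 2 = 194372.
Minute boundaries passed: 107; those not divisible by 10: 107 − 10 = 97; dropped labels = 2 × 97 = 194.
Actual frame index = 194372 − 194 = 194178.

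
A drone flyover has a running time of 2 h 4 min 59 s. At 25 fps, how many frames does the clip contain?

2 h 4 min 59 s = 7499 s.
Frames = 7499 × 25 = 187475.

187475 frames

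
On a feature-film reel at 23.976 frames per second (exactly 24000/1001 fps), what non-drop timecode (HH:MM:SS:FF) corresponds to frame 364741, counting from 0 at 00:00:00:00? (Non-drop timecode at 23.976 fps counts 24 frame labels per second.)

04:13:17:13

364741 ÷ 24 = 15197 full seconds, remainder 13 frames.
15197 s = 4 h 13 min 17 s.
Timecode: 04:13:17:13.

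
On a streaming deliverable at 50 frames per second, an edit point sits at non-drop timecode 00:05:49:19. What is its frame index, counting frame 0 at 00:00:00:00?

17469

Total seconds to the label: (0 × 3600 + 5 × 60 + 49) = 349.
Frame index = 349 × 50 + 19 = 17469.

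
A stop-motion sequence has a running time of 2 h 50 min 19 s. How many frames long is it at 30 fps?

306570 frames

2 h 50 min 19 s = 10219 s.
Frames = 10219 × 30 = 306570.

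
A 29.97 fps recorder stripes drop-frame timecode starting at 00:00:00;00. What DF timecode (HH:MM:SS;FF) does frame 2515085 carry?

23:18:40;03

Ten DF minutes hold 17982 frames, so frame 2515085 lies in block 139 (frames 2499498–2517479) with 15587 frames into that block.
The block's first minute is 1800 frames and the rest 1798 each; 15587 frames reaches minute 8, so 139 × 18 + 8 × 2 = 2518 labels have been skipped so far.
Adding those back, label number 2515085 + 2518 = 2517603 at 30 labels/s is 83920 s + 3 f = 23 h 18 min 40 s frame 3, i.e. 23:18:40;03.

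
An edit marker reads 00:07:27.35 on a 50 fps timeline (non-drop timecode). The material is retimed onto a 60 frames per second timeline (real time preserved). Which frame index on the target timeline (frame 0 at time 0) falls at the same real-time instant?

Source frame index: (0×3600 + 7×60 + 27) × 50 + 35 = 22385.
Real time: 22385 / (50) = 4477/10 s.
Target frame: (4477/10) × (60) = 26862.

frame 26862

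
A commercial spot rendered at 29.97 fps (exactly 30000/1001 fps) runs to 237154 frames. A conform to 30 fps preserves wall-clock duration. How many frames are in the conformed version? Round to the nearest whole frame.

237391 frames

Frames at target rate = 237154 × (30) / (30000/1001) = 118695577/500 ≈ 237391.154.
Nearest whole frame: 237391.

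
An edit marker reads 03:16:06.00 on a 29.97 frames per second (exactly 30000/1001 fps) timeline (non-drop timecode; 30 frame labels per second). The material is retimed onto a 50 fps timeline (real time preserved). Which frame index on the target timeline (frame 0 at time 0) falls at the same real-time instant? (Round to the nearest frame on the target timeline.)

Source frame index: (3×3600 + 16×60 + 6) × 30 + 0 = 352980.
Real time: 352980 / (30000/1001) = 5888883/500 s.
Target frame: (5888883/500) × (50) = 5888883/10 ≈ 588888.300 → 588888.

frame 588888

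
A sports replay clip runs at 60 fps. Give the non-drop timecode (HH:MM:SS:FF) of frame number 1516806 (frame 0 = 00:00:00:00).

07:01:20:06

1516806 ÷ 60 = 25280 full seconds, remainder 6 frames.
25280 s = 7 h 1 min 20 s.
Timecode: 07:01:20:06.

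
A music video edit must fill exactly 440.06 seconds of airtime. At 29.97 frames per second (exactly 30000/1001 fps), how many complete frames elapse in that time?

Frames = 440.06 × 30000/1001 = 13201800/1001 ≈ 13188.6114.
Complete frames: 13188.

13188 frames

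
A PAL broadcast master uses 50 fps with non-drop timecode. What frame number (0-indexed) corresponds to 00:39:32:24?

Total seconds to the label: (0 × 3600 + 39 × 60 + 32) = 2372.
Frame index = 2372 × 50 + 24 = 118624.

118624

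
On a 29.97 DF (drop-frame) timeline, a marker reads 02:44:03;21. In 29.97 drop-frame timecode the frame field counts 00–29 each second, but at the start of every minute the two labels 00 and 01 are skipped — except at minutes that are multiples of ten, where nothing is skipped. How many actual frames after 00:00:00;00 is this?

As if non-drop at 30 labels/s: (2 × 3600 + 44 × 60 + 3) × 30 + 21 = 295311.
Minute boundaries passed: 164; those not divisible by 10: 164 − 16 = 148; dropped labels = 2 × 148 = 296.
Actual frame index = 295311 − 296 = 295015.

295015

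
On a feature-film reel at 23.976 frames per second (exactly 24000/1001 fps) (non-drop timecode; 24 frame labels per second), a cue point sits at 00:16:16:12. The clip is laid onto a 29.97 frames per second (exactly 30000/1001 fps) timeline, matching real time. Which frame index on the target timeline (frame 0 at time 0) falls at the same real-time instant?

Source frame index: (0×3600 + 16×60 + 16) × 24 + 12 = 23436.
Real time: 23436 / (24000/1001) = 1954953/2000 s.
Target frame: (1954953/2000) × (30000/1001) = 29295.

frame 29295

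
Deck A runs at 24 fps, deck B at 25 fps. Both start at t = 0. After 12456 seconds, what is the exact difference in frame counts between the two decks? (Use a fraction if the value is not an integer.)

A emits 24 × 12456 = 298944 frames; B emits 25 × 12456 = 311400.
Difference = 12456 frames; B is ahead of A.

12456 frames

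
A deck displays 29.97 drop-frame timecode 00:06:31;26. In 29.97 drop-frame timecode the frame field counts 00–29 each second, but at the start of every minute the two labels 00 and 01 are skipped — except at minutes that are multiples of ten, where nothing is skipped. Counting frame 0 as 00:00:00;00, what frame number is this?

11744

As if non-drop at 30 labels/s: (0 × 3600 + 6 × 60 + 31) × 30 + 26 = 11756.
Minute boundaries passed: 6; those not divisible by 10: 6 − 0 = 6; dropped labels = 2 × 6 = 12.
Actual frame index = 11756 − 12 = 11744.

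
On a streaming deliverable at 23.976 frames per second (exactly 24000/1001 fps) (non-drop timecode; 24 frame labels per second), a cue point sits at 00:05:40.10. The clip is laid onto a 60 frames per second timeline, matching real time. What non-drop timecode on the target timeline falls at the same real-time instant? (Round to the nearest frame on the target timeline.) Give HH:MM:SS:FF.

Source frame index: (0×3600 + 5×60 + 40) × 24 + 10 = 8170.
Real time: 8170 / (24000/1001) = 817817/2400 s.
Target frame: (817817/2400) × (60) = 817817/40 ≈ 20445.425 → 20445.
At 60 labels/s: frame 20445 → 00:05:40:45.

00:05:40:45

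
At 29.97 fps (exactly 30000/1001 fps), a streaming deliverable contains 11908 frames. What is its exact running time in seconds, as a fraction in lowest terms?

Running time = 11908 ÷ (30000/1001) = 11908 × 1001/30000 = 2979977/7500 s.

2979977/7500 seconds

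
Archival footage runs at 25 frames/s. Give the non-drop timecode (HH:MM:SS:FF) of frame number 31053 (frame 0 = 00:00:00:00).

00:20:42:03

31053 ÷ 25 = 1242 full seconds, remainder 3 frames.
1242 s = 0 h 20 min 42 s.
Timecode: 00:20:42:03.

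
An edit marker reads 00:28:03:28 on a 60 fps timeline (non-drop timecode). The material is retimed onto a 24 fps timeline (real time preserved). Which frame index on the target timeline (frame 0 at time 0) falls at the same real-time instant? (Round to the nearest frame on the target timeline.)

frame 40403

Source frame index: (0×3600 + 28×60 + 3) × 60 + 28 = 101008.
Real time: 101008 / (60) = 25252/15 s.
Target frame: (25252/15) × (24) = 202016/5 ≈ 40403.200 → 40403.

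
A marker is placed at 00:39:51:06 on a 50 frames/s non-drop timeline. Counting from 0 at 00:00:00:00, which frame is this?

Total seconds to the label: (0 × 3600 + 39 × 60 + 51) = 2391.
Frame index = 2391 × 50 + 6 = 119556.

119556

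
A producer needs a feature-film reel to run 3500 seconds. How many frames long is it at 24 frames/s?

Frames = 3500 × 24 = 84000.

84000 frames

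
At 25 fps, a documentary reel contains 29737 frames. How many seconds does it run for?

1189.48 seconds

Running time = 29737 / (25) = 1189.48 s.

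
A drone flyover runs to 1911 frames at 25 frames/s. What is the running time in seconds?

Running time = 1911 / (25) = 76.44 s.

76.44 seconds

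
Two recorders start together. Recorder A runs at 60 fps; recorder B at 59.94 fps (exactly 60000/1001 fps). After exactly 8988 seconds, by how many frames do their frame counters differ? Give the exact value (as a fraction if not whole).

77040/143 frames

A emits 60 × 8988 = 539280 frames; B emits 60000/1001 × 8988 = 77040000/143.
Difference = 77040/143 frames (≈ 538.7413); B is behind A.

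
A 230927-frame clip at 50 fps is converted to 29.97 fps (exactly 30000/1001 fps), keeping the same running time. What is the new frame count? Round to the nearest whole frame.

138418 frames

Frames at target rate = 230927 × (30000/1001) / (50) = 138556200/1001 ≈ 138417.782.
Nearest whole frame: 138418.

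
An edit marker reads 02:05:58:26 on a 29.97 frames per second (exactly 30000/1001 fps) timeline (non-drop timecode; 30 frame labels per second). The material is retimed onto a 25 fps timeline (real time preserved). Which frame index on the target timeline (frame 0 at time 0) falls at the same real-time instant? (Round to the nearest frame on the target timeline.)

frame 189161

Source frame index: (2×3600 + 5×60 + 58) × 30 + 26 = 226766.
Real time: 226766 / (30000/1001) = 113496383/15000 s.
Target frame: (113496383/15000) × (25) = 113496383/600 ≈ 189160.638 → 189161.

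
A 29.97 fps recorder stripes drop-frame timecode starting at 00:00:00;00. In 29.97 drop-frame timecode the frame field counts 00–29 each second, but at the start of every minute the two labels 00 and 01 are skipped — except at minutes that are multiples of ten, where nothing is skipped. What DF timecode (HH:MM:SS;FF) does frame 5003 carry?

00:02:46;27

Ten DF minutes hold 17982 frames, so frame 5003 lies in block 0 (frames 0–17981) with 5003 frames into that block.
The block's first minute is 1800 frames and the rest 1798 each; 5003 frames reaches minute 2, so 0 × 18 + 2 × 2 = 4 labels have been skipped so far.
Adding those back, label number 5003 + 4 = 5007 at 30 labels/s is 166 s + 27 f = 0 h 2 min 46 s frame 27, i.e. 00:02:46;27.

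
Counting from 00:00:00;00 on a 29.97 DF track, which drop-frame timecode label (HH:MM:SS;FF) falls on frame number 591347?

Ten DF minutes hold 17982 frames, so frame 591347 lies in block 32 (frames 575424–593405) with 15923 frames into that block.
The block's first minute is 1800 frames and the rest 1798 each; 15923 frames reaches minute 8, so 32 × 18 + 8 × 2 = 592 labels have been skipped so far.
Adding those back, label number 591347 + 592 = 591939 at 30 labels/s is 19731 s + 9 f = 5 h 28 min 51 s frame 9, i.e. 05:28:51;09.

05:28:51;09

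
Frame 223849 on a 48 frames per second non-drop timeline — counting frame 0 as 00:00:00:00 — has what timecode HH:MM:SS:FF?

01:17:43:25

223849 ÷ 48 = 4663 full seconds, remainder 25 frames.
4663 s = 1 h 17 min 43 s.
Timecode: 01:17:43:25.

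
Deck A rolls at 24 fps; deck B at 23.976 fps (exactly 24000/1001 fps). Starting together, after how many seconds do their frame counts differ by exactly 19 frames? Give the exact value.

The gap grows by |24000/1001 − 24| = 24/1001 frames per second.
Time for a 19-frame gap: 19 ÷ (24/1001) = 19019/24 s.

19019/24 seconds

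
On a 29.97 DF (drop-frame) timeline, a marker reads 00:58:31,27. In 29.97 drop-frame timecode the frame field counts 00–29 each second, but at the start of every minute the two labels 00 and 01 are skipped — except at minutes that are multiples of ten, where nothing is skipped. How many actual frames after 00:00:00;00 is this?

As if non-drop at 30 labels/s: (0 × 3600 + 58 × 60 + 31) × 30 + 27 = 105357.
Minute boundaries passed: 58; those not divisible by 10: 58 − 5 = 53; dropped labels = 2 × 53 = 106.
Actual frame index = 105357 − 106 = 105251.

105251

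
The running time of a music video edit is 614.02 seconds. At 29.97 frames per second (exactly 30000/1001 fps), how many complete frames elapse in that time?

Frames = 614.02 × 30000/1001 = 1674600/91 ≈ 18402.1978.
Complete frames: 18402.

18402 frames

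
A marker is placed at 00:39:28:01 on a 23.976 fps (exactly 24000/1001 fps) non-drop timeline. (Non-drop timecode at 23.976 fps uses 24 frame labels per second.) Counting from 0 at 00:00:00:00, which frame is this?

56833

Total seconds to the label: (0 × 3600 + 39 × 60 + 28) = 2368.
Frame index = 2368 × 24 + 1 = 56833.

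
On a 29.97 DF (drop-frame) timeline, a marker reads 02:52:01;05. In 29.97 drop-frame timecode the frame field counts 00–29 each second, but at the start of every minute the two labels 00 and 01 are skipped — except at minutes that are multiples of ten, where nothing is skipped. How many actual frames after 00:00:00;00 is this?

309325

As if non-drop at 30 labels/s: (2 × 3600 + 52 × 60 + 1) × 30 + 5 = 309635.
Minute boundaries passed: 172; those not divisible by 10: 172 − 17 = 155; dropped labels = 2 × 155 = 310.
Actual frame index = 309635 − 310 = 309325.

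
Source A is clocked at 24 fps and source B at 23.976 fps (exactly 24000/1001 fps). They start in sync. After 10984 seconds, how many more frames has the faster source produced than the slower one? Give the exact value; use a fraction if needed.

263616/1001 frames

A emits 24 × 10984 = 263616 frames; B emits 24000/1001 × 10984 = 263616000/1001.
Difference = 263616/1001 frames (≈ 263.3526); B is behind A.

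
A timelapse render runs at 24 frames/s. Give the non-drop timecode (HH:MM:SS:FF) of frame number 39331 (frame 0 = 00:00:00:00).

39331 ÷ 24 = 1638 full seconds, remainder 19 frames.
1638 s = 0 h 27 min 18 s.
Timecode: 00:27:18:19.

00:27:18:19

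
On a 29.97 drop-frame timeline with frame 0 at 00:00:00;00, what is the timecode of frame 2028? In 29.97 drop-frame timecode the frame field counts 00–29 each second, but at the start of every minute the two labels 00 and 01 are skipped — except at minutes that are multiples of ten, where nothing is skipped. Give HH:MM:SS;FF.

00:01:07;20

Each 10-minute DF block holds 10 × 60 × 30 − 9 × 2 = 17982 frames. 2028 ÷ 17982 → 0 full blocks, remainder 2028.
Within the partial block the first minute is 1800 frames and each further minute 1798, so 1 further minute boundary passed. Total skipped labels = 18 × 0 + 2 × 1 = 2.
Non-drop label index = 2028 + 2 = 2030; at 30 labels/s that is 00:01:07:20, i.e. DF 00:01:07;20.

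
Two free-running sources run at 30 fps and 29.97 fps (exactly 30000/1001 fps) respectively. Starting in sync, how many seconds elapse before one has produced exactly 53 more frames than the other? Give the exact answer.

53053/30 seconds

The gap grows by |30000/1001 − 30| = 30/1001 frames per second.
Time for a 53-frame gap: 53 ÷ (30/1001) = 53053/30 s.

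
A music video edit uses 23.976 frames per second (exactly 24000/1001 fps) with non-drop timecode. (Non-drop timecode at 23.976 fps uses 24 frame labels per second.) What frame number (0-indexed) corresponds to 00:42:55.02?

61802

Total seconds to the label: (0 × 3600 + 42 × 60 + 55) = 2575.
Frame index = 2575 × 24 + 2 = 61802.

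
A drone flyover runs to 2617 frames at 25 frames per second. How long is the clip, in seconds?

104.68 seconds

Running time = 2617 / (25) = 104.68 s.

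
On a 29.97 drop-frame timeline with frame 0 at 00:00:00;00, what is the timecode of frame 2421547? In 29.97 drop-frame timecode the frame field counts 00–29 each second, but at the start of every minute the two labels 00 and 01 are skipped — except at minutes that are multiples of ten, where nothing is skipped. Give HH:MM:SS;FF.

22:26:39;01

Each 10-minute DF block holds 10 × 60 × 30 − 9 × 2 = 17982 frames. 2421547 ÷ 17982 → 134 full blocks, remainder 11959.
Within the partial block the first minute is 1800 frames and each further minute 1798, so 6 further minute boundaries passed. Total skipped labels = 18 × 134 + 2 × 6 = 2424.
Non-drop label index = 2421547 + 2424 = 2423971; at 30 labels/s that is 22:26:39:01, i.e. DF 22:26:39;01.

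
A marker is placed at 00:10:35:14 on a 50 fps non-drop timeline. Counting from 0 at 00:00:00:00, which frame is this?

Total seconds to the label: (0 × 3600 + 10 × 60 + 35) = 635.
Frame index = 635 × 50 + 14 = 31764.

frame 31764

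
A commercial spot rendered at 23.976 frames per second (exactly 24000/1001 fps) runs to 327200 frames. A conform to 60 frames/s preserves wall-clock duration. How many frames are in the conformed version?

Target frames = source frames × (target rate / source rate) = 327200 × (60)/(24000/1001) = 327200 × 1001/400 = 818818.

818818 frames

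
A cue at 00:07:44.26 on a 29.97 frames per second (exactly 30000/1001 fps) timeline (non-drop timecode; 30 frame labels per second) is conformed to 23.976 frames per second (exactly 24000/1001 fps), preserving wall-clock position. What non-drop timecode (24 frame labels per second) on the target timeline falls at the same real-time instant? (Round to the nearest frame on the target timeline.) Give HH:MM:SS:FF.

Source frame index: (0×3600 + 7×60 + 44) × 30 + 26 = 13946.
Real time: 13946 / (30000/1001) = 6979973/15000 s.
Target frame: (6979973/15000) × (24000/1001) = 55784/5 ≈ 11156.800 → 11157.
At 24 labels/s: frame 11157 → 00:07:44:21.

00:07:44:21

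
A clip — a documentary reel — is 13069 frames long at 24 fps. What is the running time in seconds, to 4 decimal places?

544.5417 seconds

Running time = 13069 × 1/24 = 13069/24 s ≈ 544.5417 s.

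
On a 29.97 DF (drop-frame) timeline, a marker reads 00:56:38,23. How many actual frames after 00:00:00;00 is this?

As if non-drop at 30 labels/s: (0 × 3600 + 56 × 60 + 38) × 30 + 23 = 101963.
Minute boundaries passed: 56; those not divisible by 10: 56 − 5 = 51; dropped labels = 2 × 51 = 102.
Actual frame index = 101963 − 102 = 101861.

101861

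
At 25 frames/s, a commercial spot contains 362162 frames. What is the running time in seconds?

14486.48 seconds

Running time = 362162 / (25) = 14486.48 s.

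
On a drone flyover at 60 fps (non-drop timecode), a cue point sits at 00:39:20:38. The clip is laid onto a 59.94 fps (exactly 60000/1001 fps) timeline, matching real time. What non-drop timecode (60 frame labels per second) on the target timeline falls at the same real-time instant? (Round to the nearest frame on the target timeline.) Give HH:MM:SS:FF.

00:39:18:17

Source frame index: (0×3600 + 39×60 + 20) × 60 + 38 = 141638.
Real time: 141638 / (60) = 70819/30 s.
Target frame: (70819/30) × (60000/1001) = 20234000/143 ≈ 141496.503 → 141497.
At 60 labels/s: frame 141497 → 00:39:18:17.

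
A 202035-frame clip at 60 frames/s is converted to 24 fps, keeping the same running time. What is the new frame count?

80814 frames

Target frames = source frames × (target rate / source rate) = 202035 × (24)/(60) = 202035 × 2/5 = 80814.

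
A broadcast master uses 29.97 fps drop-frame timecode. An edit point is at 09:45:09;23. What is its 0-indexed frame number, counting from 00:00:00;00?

1052239

Complete 10-minute blocks: 58, each 17982 frames → 1042956.
Remaining 5 whole minutes in the current block: 1800 + 4 × 1798 = 8992 frames.
Within the current minute: 9 × 30 + 23 − 2 = 291 (labels ;00/;01 skipped at this minute). Total = 1042956 + 8992 + 291 = 1052239.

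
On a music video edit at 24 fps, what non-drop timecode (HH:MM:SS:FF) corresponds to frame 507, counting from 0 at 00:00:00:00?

507 ÷ 24 = 21 full seconds, remainder 3 frames.
21 s = 0 h 0 min 21 s.
Timecode: 00:00:21:03.

00:00:21:03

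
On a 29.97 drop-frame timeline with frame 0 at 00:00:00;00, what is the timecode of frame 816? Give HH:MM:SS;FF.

Ten DF minutes hold 17982 frames, so frame 816 lies in block 0 (frames 0–17981) with 816 frames into that block.
The block's first minute is 1800 frames and the rest 1798 each; 816 frames reaches minute 0, so 0 × 18 + 0 × 2 = 0 labels have been skipped so far.
Adding those back, label number 816 + 0 = 816 at 30 labels/s is 27 s + 6 f = 0 h 0 min 27 s frame 6, i.e. 00:00:27;06.

00:00:27;06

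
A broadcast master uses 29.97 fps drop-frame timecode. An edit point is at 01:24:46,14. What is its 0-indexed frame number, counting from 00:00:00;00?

As if non-drop at 30 labels/s: (1 × 3600 + 24 × 60 + 46) × 30 + 14 = 152594.
Minute boundaries passed: 84; those not divisible by 10: 84 − 8 = 76; dropped labels = 2 × 76 = 152.
Actual frame index = 152594 − 152 = 152442.

152442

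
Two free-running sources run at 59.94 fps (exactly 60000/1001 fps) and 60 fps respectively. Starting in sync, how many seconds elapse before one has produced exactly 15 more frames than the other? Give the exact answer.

250.25 seconds

The gap grows by |60 − 60000/1001| = 60/1001 frames per second.
Time for a 15-frame gap: 15 ÷ (60/1001) = 250.25 s.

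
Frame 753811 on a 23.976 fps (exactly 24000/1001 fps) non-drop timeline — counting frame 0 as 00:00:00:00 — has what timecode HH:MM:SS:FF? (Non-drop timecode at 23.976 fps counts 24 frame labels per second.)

753811 ÷ 24 = 31408 full seconds, remainder 19 frames.
31408 s = 8 h 43 min 28 s.
Timecode: 08:43:28:19.

08:43:28:19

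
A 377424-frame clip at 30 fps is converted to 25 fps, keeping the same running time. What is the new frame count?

314520 frames

Target frames = source frames × (target rate / source rate) = 377424 × (25)/(30) = 377424 × 5/6 = 314520.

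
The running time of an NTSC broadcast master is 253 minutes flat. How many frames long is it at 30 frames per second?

253 min = 15180 s.
Frames = 15180 × 30 = 455400.

455400 frames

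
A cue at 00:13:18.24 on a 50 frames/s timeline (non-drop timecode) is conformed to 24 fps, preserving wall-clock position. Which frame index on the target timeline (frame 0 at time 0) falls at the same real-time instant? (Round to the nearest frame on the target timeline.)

frame 19164

Source frame index: (0×3600 + 13×60 + 18) × 50 + 24 = 39924.
Real time: 39924 / (50) = 19962/25 s.
Target frame: (19962/25) × (24) = 479088/25 ≈ 19163.520 → 19164.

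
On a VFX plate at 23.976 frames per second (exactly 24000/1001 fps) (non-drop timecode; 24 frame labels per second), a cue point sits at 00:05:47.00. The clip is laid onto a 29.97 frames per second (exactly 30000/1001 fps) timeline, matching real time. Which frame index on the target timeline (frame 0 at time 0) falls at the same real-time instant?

Source frame index: (0×3600 + 5×60 + 47) × 24 + 0 = 8328.
Real time: 8328 / (24000/1001) = 347347/1000 s.
Target frame: (347347/1000) × (30000/1001) = 10410.

frame 10410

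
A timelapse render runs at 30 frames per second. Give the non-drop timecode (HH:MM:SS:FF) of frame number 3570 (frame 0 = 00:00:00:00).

00:01:59:00

3570 ÷ 30 = 119 full seconds, remainder 0 frames.
119 s = 0 h 1 min 59 s.
Timecode: 00:01:59:00.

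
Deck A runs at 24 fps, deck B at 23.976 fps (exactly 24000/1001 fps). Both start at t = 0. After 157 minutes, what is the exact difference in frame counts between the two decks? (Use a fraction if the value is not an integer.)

157 min = 9420 s.
A emits 24 × 9420 = 226080 frames; B emits 24000/1001 × 9420 = 226080000/1001.
Difference = 226080/1001 frames (≈ 225.8541); B is behind A.

226080/1001 frames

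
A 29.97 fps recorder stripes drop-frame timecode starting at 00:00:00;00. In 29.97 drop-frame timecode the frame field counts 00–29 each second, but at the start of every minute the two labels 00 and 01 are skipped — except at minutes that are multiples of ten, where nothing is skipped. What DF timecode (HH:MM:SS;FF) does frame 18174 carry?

Each 10-minute DF block holds 10 × 60 × 30 − 9 × 2 = 17982 frames. 18174 ÷ 17982 → 1 full block, remainder 192.
Within the partial block the first minute is 1800 frames and each further minute 1798, so 0 further minute boundaries passed. Total skipped labels = 18 × 1 + 2 × 0 = 18.
Non-drop label index = 18174 + 18 = 18192; at 30 labels/s that is 00:10:06:12, i.e. DF 00:10:06;12.

00:10:06;12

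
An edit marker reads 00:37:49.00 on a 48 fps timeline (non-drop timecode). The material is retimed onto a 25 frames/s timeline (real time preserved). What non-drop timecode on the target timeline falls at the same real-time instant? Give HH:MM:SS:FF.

Source frame index: (0×3600 + 37×60 + 49) × 48 + 0 = 108912.
Real time: 108912 / (48) = 2269 s.
Target frame: (2269) × (25) = 56725.
At 25 labels/s: frame 56725 → 00:37:49:00.

00:37:49:00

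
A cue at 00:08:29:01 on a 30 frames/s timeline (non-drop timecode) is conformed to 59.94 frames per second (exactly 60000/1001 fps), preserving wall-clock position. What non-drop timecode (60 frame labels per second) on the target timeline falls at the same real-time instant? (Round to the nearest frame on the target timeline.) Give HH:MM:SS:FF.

00:08:28:31

Source frame index: (0×3600 + 8×60 + 29) × 30 + 1 = 15271.
Real time: 15271 / (30) = 15271/30 s.
Target frame: (15271/30) × (60000/1001) = 30542000/1001 ≈ 30511.489 → 30511.
At 60 labels/s: frame 30511 → 00:08:28:31.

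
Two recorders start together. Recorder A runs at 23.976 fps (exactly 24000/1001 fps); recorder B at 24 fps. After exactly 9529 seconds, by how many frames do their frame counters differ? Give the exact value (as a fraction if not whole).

17592/77 frames

A emits 24000/1001 × 9529 = 17592000/77 frames; B emits 24 × 9529 = 228696.
Difference = 17592/77 frames (≈ 228.4675); B is ahead of A.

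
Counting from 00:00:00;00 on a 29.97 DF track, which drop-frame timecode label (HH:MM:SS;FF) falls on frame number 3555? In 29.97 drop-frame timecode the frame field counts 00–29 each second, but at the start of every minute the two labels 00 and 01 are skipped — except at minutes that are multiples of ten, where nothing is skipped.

Ten DF minutes hold 17982 frames, so frame 3555 lies in block 0 (frames 0–17981) with 3555 frames into that block.
The block's first minute is 1800 frames and the rest 1798 each; 3555 frames reaches minute 1, so 0 × 18 + 1 × 2 = 2 labels have been skipped so far.
Adding those back, label number 3555 + 2 = 3557 at 30 labels/s is 118 s + 17 f = 0 h 1 min 58 s frame 17, i.e. 00:01:58;17.

00:01:58;17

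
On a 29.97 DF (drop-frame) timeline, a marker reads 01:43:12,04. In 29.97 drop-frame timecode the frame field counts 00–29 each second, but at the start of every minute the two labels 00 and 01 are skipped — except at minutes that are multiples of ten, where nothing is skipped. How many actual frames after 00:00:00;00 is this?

185578

As if non-drop at 30 labels/s: (1 × 3600 + 43 × 60 + 12) × 30 + 4 = 185764.
Minute boundaries passed: 103; those not divisible by 10: 103 − 10 = 93; dropped labels = 2 × 93 = 186.
Actual frame index = 185764 − 186 = 185578.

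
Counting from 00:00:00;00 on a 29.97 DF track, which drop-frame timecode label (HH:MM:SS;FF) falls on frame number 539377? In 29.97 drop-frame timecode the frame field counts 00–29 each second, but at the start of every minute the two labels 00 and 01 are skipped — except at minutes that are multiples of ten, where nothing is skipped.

04:59:57;07

Ten DF minutes hold 17982 frames, so frame 539377 lies in block 29 (frames 521478–539459) with 17899 frames into that block.
The block's first minute is 1800 frames and the rest 1798 each; 17899 frames reaches minute 9, so 29 × 18 + 9 × 2 = 540 labels have been skipped so far.
Adding those back, label number 539377 + 540 = 539917 at 30 labels/s is 17997 s + 7 f = 4 h 59 min 57 s frame 7, i.e. 04:59:57;07.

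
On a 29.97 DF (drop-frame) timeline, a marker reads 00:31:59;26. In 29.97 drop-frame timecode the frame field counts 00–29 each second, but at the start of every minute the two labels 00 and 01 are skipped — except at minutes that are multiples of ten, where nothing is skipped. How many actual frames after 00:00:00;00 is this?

57540

As if non-drop at 30 labels/s: (0 × 3600 + 31 × 60 + 59) × 30 + 26 = 57596.
Minute boundaries passed: 31; those not divisible by 10: 31 − 3 = 28; dropped labels = 2 × 28 = 56.
Actual frame index = 57596 − 56 = 57540.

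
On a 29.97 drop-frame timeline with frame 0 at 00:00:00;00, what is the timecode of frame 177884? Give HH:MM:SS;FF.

01:38:55;12

Ten DF minutes hold 17982 frames, so frame 177884 lies in block 9 (frames 161838–179819) with 16046 frames into that block.
The block's first minute is 1800 frames and the rest 1798 each; 16046 frames reaches minute 8, so 9 × 18 + 8 × 2 = 178 labels have been skipped so far.
Adding those back, label number 177884 + 178 = 178062 at 30 labels/s is 5935 s + 12 f = 1 h 38 min 55 s frame 12, i.e. 01:38:55;12.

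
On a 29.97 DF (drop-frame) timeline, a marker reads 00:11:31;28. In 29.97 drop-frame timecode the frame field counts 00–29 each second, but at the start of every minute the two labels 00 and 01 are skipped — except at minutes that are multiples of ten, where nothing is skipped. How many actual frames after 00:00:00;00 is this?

Complete 10-minute blocks: 1, each 17982 frames → 17982.
Remaining 1 whole minute in the current block: 1800 + 0 × 1798 = 1800 frames.
Within the current minute: 31 × 30 + 28 − 2 = 956 (labels ;00/;01 skipped at this minute). Total = 17982 + 1800 + 956 = 20738.

20738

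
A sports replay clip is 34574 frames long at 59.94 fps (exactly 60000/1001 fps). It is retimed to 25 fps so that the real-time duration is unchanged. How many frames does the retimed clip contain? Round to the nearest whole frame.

14420 frames

Frames at target rate = 34574 × (25) / (60000/1001) = 17304287/1200 ≈ 14420.239.
Nearest whole frame: 14420.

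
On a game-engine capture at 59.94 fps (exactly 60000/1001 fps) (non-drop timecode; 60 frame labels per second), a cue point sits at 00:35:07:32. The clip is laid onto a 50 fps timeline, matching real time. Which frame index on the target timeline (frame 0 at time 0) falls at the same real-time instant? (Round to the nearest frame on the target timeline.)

frame 105482

Source frame index: (0×3600 + 35×60 + 7) × 60 + 32 = 126452.
Real time: 126452 / (60000/1001) = 31644613/15000 s.
Target frame: (31644613/15000) × (50) = 31644613/300 ≈ 105482.043 → 105482.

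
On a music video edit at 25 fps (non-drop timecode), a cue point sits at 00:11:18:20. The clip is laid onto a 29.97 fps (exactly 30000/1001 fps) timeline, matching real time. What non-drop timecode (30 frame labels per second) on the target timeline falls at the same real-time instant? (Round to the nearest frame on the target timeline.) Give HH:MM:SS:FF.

Source frame index: (0×3600 + 11×60 + 18) × 25 + 20 = 16970.
Real time: 16970 / (25) = 3394/5 s.
Target frame: (3394/5) × (30000/1001) = 20364000/1001 ≈ 20343.656 → 20344.
At 30 labels/s: frame 20344 → 00:11:18:04.

00:11:18:04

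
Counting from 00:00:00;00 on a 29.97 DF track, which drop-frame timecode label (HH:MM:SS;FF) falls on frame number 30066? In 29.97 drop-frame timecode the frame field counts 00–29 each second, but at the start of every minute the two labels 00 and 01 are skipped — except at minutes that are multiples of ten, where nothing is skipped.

Each 10-minute DF block holds 10 × 60 × 30 − 9 × 2 = 17982 frames. 30066 ÷ 17982 → 1 full block, remainder 12084.
Within the partial block the first minute is 1800 frames and each further minute 1798, so 6 further minute boundaries passed. Total skipped labels = 18 × 1 + 2 × 6 = 30.
Non-drop label index = 30066 + 30 = 30096; at 30 labels/s that is 00:16:43:06, i.e. DF 00:16:43;06.

00:16:43;06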